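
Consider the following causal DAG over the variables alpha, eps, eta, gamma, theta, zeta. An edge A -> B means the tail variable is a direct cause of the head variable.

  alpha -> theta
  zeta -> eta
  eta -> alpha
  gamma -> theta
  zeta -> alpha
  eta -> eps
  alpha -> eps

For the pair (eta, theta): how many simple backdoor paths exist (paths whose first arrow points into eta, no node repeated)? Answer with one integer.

1

A backdoor path from eta to theta is any simple undirected path whose first edge points into eta (i.e. leaves eta via a parent).
Parents of eta: {zeta}.
Enumerating:
  P1: eta <- zeta -> alpha -> theta
That exhausts the simple backdoor paths. Count: 1.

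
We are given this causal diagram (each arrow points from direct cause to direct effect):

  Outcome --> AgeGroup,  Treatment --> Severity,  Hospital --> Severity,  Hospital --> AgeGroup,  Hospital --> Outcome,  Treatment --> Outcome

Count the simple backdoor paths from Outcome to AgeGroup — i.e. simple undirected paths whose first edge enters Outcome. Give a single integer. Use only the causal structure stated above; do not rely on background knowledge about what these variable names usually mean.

A backdoor path from Outcome to AgeGroup is any simple undirected path whose first edge points into Outcome (i.e. leaves Outcome via a parent).
Parents of Outcome: {Hospital, Treatment}.
Enumerating:
  P1: Outcome <- Treatment -> Severity <- Hospital -> AgeGroup
  P2: Outcome <- Hospital -> AgeGroup
That exhausts the simple backdoor paths. Count: 2.

2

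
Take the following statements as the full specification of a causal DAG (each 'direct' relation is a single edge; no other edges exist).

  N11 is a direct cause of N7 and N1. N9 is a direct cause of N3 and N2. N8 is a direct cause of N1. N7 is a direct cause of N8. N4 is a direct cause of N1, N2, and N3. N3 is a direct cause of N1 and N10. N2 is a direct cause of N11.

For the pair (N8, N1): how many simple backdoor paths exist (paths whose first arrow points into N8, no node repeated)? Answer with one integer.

5

A backdoor path from N8 to N1 is any simple undirected path whose first edge points into N8 (i.e. leaves N8 via a parent).
Parents of N8: {N7}.
Enumerating:
  P1: N8 <- N7 <- N11 <- N2 <- N4 -> N3 -> N1
  P2: N8 <- N7 <- N11 <- N2 <- N4 -> N1
  P3: N8 <- N7 <- N11 <- N2 <- N9 -> N3 <- N4 -> N1
  P4: N8 <- N7 <- N11 <- N2 <- N9 -> N3 -> N1
  P5: N8 <- N7 <- N11 -> N1
That exhausts the simple backdoor paths. Count: 5.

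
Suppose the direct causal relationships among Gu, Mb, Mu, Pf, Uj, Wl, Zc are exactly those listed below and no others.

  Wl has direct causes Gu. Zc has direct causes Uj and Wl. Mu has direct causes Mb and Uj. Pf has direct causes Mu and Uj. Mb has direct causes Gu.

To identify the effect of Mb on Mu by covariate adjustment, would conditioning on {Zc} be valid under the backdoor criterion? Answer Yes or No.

Backdoor paths from Mb to Mu (paths whose first edge points into Mb):
  P1: Mb <- Gu -> Wl -> Zc <- Uj -> Mu
  P2: Mb <- Gu -> Wl -> Zc <- Uj -> Pf <- Mu
Condition 1 (no descendant of Mb in the set): holds — descendants of Mb are {Mu, Pf}; none are in {Zc}.
Condition 2 (every backdoor path blocked by {Zc}):
  P1: open — collider(s) Zc are conditioned on (or have a conditioned descendant) and no non-collider on the path is in the set.
  P2: blocked at collider Pf (neither it nor any descendant is in the conditioning set).
{Zc} does not satisfy the backdoor criterion.

No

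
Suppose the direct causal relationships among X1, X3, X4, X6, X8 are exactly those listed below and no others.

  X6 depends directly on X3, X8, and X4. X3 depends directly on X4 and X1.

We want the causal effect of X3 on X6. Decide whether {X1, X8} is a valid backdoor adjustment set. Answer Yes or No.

No

Backdoor paths from X3 to X6 (paths whose first edge points into X3):
  P1: X3 <- X4 -> X6
Condition 1 (no descendant of X3 in the set): holds — descendants of X3 are {X6}; none are in {X1, X8}.
Condition 2 (every backdoor path blocked by {X1, X8}):
  P1: open — no interior node is in the conditioning set.
{X1, X8} does not satisfy the backdoor criterion.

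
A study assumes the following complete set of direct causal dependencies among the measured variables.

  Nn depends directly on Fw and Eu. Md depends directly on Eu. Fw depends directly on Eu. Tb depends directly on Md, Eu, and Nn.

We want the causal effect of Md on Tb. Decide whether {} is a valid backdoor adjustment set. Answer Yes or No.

Backdoor paths from Md to Tb (paths whose first edge points into Md):
  P1: Md <- Eu -> Fw -> Nn -> Tb
  P2: Md <- Eu -> Nn -> Tb
  P3: Md <- Eu -> Tb
Condition 1 (no descendant of Md in the set): holds — descendants of Md are {Tb}; none are in {}.
Condition 2 (every backdoor path blocked by {}):
  P1: open — no interior node is in the conditioning set.
  P2: open — no interior node is in the conditioning set.
  P3: open — no interior node is in the conditioning set.
{} does not satisfy the backdoor criterion.

No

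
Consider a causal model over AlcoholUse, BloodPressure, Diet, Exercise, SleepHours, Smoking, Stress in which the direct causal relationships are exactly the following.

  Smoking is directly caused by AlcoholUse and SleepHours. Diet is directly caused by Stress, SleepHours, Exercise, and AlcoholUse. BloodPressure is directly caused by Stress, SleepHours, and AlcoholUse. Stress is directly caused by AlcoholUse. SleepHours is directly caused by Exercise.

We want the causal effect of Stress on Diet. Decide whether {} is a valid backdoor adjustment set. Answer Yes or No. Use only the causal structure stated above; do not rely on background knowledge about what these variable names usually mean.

No

Backdoor paths from Stress to Diet (paths whose first edge points into Stress):
  P1: Stress <- AlcoholUse -> Diet
  P2: Stress <- AlcoholUse -> Smoking <- SleepHours <- Exercise -> Diet
  P3: Stress <- AlcoholUse -> Smoking <- SleepHours -> Diet
  P4: Stress <- AlcoholUse -> BloodPressure <- SleepHours <- Exercise -> Diet
  P5: Stress <- AlcoholUse -> BloodPressure <- SleepHours -> Diet
Condition 1 (no descendant of Stress in the set): holds — descendants of Stress are {BloodPressure, Diet}; none are in {}.
Condition 2 (every backdoor path blocked by {}):
  P1: open — no interior node is in the conditioning set.
  P2: blocked at collider Smoking (neither it nor any descendant is in the conditioning set).
  P3: blocked at collider Smoking (neither it nor any descendant is in the conditioning set).
  P4: blocked at collider BloodPressure (neither it nor any descendant is in the conditioning set).
  P5: blocked at collider BloodPressure (neither it nor any descendant is in the conditioning set).
{} does not satisfy the backdoor criterion.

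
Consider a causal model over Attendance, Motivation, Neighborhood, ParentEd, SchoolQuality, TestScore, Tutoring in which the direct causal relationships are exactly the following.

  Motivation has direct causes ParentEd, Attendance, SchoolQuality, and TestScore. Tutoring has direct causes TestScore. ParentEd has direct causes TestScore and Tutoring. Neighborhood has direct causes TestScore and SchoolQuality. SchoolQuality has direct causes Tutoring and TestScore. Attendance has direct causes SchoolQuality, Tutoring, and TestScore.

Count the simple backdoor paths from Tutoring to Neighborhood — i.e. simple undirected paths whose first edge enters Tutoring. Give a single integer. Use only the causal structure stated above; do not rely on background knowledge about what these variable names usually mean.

8

A backdoor path from Tutoring to Neighborhood is any simple undirected path whose first edge points into Tutoring (i.e. leaves Tutoring via a parent).
Parents of Tutoring: {TestScore}.
Enumerating:
  P1: Tutoring <- TestScore -> SchoolQuality -> Neighborhood
  P2: Tutoring <- TestScore -> ParentEd -> Motivation <- SchoolQuality -> Neighborhood
  P3: Tutoring <- TestScore -> ParentEd -> Motivation <- Attendance <- SchoolQuality -> Neighborhood
  P4: Tutoring <- TestScore -> Attendance <- SchoolQuality -> Neighborhood
  P5: Tutoring <- TestScore -> Attendance -> Motivation <- SchoolQuality -> Neighborhood
  P6: Tutoring <- TestScore -> Motivation <- SchoolQuality -> Neighborhood
  P7: Tutoring <- TestScore -> Motivation <- Attendance <- SchoolQuality -> Neighborhood
  P8: Tutoring <- TestScore -> Neighborhood
That exhausts the simple backdoor paths. Count: 8.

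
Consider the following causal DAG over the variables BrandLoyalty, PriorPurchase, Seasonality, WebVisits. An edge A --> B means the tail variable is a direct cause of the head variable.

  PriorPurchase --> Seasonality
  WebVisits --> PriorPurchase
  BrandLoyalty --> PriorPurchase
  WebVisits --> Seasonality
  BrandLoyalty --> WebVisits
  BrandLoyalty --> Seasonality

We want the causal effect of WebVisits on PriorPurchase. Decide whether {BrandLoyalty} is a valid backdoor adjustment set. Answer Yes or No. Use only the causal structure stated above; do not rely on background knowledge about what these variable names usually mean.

Yes

Backdoor paths from WebVisits to PriorPurchase (paths whose first edge points into WebVisits):
  P1: WebVisits <- BrandLoyalty -> PriorPurchase
  P2: WebVisits <- BrandLoyalty -> Seasonality <- PriorPurchase
Condition 1 (no descendant of WebVisits in the set): holds — descendants of WebVisits are {PriorPurchase, Seasonality}; none are in {BrandLoyalty}.
Condition 2 (every backdoor path blocked by {BrandLoyalty}):
  P1: blocked at fork node BrandLoyalty ∈ conditioning set.
  P2: blocked at fork node BrandLoyalty ∈ conditioning set.
{BrandLoyalty} satisfies the backdoor criterion.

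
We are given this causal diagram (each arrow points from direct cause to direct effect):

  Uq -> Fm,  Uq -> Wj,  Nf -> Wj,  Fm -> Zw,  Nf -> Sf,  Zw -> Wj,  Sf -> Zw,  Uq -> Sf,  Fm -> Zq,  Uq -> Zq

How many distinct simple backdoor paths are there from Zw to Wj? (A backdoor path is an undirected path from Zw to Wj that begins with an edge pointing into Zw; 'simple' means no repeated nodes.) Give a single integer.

6

A backdoor path from Zw to Wj is any simple undirected path whose first edge points into Zw (i.e. leaves Zw via a parent).
Parents of Zw: {Fm, Sf}.
Enumerating:
  P1: Zw <- Fm <- Uq -> Sf <- Nf -> Wj
  P2: Zw <- Fm <- Uq -> Wj
  P3: Zw <- Fm -> Zq <- Uq -> Sf <- Nf -> Wj
  P4: Zw <- Fm -> Zq <- Uq -> Wj
  P5: Zw <- Sf <- Nf -> Wj
  P6: Zw <- Sf <- Uq -> Wj
That exhausts the simple backdoor paths. Count: 6.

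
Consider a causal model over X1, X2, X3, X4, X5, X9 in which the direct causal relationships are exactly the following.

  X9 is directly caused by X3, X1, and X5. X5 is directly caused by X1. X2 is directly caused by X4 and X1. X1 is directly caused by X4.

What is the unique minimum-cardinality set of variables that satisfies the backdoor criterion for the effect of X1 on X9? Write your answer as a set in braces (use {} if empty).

{}

Variables eligible for adjustment (non-descendants of X1, excluding X1 and X9): {X3, X4}.
Backdoor paths from X1 to X9:
  (none)
With no backdoor paths the empty set already satisfies the criterion, and it is trivially minimal.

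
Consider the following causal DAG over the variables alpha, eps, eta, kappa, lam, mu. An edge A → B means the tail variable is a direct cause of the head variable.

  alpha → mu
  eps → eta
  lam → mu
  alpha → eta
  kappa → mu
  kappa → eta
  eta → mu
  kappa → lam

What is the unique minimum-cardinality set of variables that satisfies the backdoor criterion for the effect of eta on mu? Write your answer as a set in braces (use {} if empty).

Variables eligible for adjustment (non-descendants of eta, excluding eta and mu): {alpha, eps, kappa, lam}.
Backdoor paths from eta to mu:
  P1: eta <- kappa -> lam -> mu
  P2: eta <- kappa -> mu
  P3: eta <- alpha -> mu
The empty set is not sufficient: P1 (eta <- kappa -> lam -> mu) has no collider blocking it and no conditioned non-collider, so it is open.
Try {alpha, kappa}:
  P1: blocked at fork node kappa ∈ conditioning set.
  P2: blocked at fork node kappa ∈ conditioning set.
  P3: blocked at fork node alpha ∈ conditioning set.
{alpha, kappa} contains no descendant of eta and blocks every backdoor path.
Every element of {alpha, kappa} is needed (dropping alpha leaves P3 open; dropping kappa leaves P1 open), so no proper subset is valid.
Among all size-2 subsets of the eligible variables, only {alpha, kappa} blocks every backdoor path, so it is the unique smallest valid adjustment set.

{alpha, kappa}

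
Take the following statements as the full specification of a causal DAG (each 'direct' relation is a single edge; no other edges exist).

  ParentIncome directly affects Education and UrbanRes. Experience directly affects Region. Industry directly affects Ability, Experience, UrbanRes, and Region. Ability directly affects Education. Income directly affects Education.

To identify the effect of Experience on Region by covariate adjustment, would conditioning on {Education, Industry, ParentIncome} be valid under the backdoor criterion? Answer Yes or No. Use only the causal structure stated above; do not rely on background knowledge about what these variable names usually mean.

Backdoor paths from Experience to Region (paths whose first edge points into Experience):
  P1: Experience <- Industry -> Region
Condition 1 (no descendant of Experience in the set): holds — descendants of Experience are {Region}; none are in {Education, Industry, ParentIncome}.
Condition 2 (every backdoor path blocked by {Education, Industry, ParentIncome}):
  P1: blocked at fork node Industry ∈ conditioning set.
{Education, Industry, ParentIncome} satisfies the backdoor criterion.

Yes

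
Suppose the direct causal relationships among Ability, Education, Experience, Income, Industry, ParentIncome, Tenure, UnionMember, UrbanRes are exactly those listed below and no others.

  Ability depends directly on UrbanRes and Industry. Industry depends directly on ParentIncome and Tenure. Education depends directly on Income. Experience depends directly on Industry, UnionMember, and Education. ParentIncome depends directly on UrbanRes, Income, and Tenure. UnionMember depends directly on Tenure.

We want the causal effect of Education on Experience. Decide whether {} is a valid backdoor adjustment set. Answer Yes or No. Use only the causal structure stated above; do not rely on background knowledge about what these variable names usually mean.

No

Backdoor paths from Education to Experience (paths whose first edge points into Education):
  P1: Education <- Income -> ParentIncome <- Tenure -> Industry -> Experience
  P2: Education <- Income -> ParentIncome <- Tenure -> UnionMember -> Experience
  P3: Education <- Income -> ParentIncome <- UrbanRes -> Ability <- Industry <- Tenure -> UnionMember -> Experience
  P4: Education <- Income -> ParentIncome <- UrbanRes -> Ability <- Industry -> Experience
  P5: Education <- Income -> ParentIncome -> Industry <- Tenure -> UnionMember -> Experience
  P6: Education <- Income -> ParentIncome -> Industry -> Experience
Condition 1 (no descendant of Education in the set): holds — descendants of Education are {Experience}; none are in {}.
Condition 2 (every backdoor path blocked by {}):
  P1: blocked at collider ParentIncome (neither it nor any descendant is in the conditioning set).
  P2: blocked at collider ParentIncome (neither it nor any descendant is in the conditioning set).
  P3: blocked at collider ParentIncome (neither it nor any descendant is in the conditioning set).
  P4: blocked at collider ParentIncome (neither it nor any descendant is in the conditioning set).
  P5: blocked at collider Industry (neither it nor any descendant is in the conditioning set).
  P6: open — no interior node is in the conditioning set.
{} does not satisfy the backdoor criterion.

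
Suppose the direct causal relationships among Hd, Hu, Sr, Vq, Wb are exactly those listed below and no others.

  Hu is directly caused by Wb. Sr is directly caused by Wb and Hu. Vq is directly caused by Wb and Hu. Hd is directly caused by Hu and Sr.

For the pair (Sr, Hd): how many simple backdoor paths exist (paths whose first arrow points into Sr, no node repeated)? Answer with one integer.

3

A backdoor path from Sr to Hd is any simple undirected path whose first edge points into Sr (i.e. leaves Sr via a parent).
Parents of Sr: {Hu, Wb}.
Enumerating:
  P1: Sr <- Wb -> Hu -> Hd
  P2: Sr <- Wb -> Vq <- Hu -> Hd
  P3: Sr <- Hu -> Hd
That exhausts the simple backdoor paths. Count: 3.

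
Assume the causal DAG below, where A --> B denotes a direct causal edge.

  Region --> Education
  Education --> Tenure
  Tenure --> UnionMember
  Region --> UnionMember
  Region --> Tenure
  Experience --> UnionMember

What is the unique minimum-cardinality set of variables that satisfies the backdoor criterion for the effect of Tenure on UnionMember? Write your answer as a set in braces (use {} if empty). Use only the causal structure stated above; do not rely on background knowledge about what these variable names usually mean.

{Region}

Variables eligible for adjustment (non-descendants of Tenure, excluding Tenure and UnionMember): {Education, Experience, Region}.
Backdoor paths from Tenure to UnionMember:
  P1: Tenure <- Region -> UnionMember
  P2: Tenure <- Education <- Region -> UnionMember
The empty set is not sufficient: P1 (Tenure <- Region -> UnionMember) has no collider blocking it and no conditioned non-collider, so it is open.
Try {Region}:
  P1: blocked at fork node Region ∈ conditioning set.
  P2: blocked at fork node Region ∈ conditioning set.
{Region} contains no descendant of Tenure and blocks every backdoor path.
No other singleton works — e.g. {Experience} leaves P1 open — so {Region} is the unique smallest valid adjustment set.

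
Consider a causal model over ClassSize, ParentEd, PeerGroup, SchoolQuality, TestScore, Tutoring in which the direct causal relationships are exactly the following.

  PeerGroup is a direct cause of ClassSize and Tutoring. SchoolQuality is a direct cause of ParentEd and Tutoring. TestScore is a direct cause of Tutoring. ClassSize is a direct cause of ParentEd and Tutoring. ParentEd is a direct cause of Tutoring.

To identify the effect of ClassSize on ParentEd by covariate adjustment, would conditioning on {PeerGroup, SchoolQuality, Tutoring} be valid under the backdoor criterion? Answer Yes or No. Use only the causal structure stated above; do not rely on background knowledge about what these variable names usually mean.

No

Backdoor paths from ClassSize to ParentEd (paths whose first edge points into ClassSize):
  P1: ClassSize <- PeerGroup -> Tutoring <- SchoolQuality -> ParentEd
  P2: ClassSize <- PeerGroup -> Tutoring <- ParentEd
Condition 1 (no descendant of ClassSize in the set): FAILS — Tutoring is a descendant of ClassSize.
Condition 2 (every backdoor path blocked by {PeerGroup, SchoolQuality, Tutoring}):
  P1: blocked at fork node PeerGroup ∈ conditioning set.
  P2: blocked at fork node PeerGroup ∈ conditioning set.
{PeerGroup, SchoolQuality, Tutoring} does not satisfy the backdoor criterion.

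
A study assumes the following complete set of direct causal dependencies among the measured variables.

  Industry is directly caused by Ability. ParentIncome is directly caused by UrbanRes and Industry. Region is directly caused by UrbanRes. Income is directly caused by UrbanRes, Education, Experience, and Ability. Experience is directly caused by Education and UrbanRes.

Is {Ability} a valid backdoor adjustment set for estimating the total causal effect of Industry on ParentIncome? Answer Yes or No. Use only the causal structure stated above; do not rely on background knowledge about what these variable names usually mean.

Backdoor paths from Industry to ParentIncome (paths whose first edge points into Industry):
  P1: Industry <- Ability -> Income <- UrbanRes -> ParentIncome
  P2: Industry <- Ability -> Income <- Education -> Experience <- UrbanRes -> ParentIncome
  P3: Industry <- Ability -> Income <- Experience <- UrbanRes -> ParentIncome
Condition 1 (no descendant of Industry in the set): holds — descendants of Industry are {ParentIncome}; none are in {Ability}.
Condition 2 (every backdoor path blocked by {Ability}):
  P1: blocked at fork node Ability ∈ conditioning set.
  P2: blocked at fork node Ability ∈ conditioning set.
  P3: blocked at fork node Ability ∈ conditioning set.
{Ability} satisfies the backdoor criterion.

Yes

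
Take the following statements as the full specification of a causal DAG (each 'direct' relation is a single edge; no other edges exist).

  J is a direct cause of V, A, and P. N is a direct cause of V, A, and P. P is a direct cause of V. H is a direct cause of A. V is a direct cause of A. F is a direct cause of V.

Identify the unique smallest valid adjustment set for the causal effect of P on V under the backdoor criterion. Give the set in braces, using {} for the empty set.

{J, N}

Variables eligible for adjustment (non-descendants of P, excluding P and V): {F, H, J, N}.
Backdoor paths from P to V:
  P1: P <- N -> V
  P2: P <- N -> A <- J -> V
  P3: P <- N -> A <- V
  P4: P <- J -> V
  P5: P <- J -> A <- N -> V
  P6: P <- J -> A <- V
The empty set is not sufficient: P1 (P <- N -> V) has no collider blocking it and no conditioned non-collider, so it is open.
Try {J, N}:
  P1: blocked at fork node N ∈ conditioning set.
  P2: blocked at fork node N ∈ conditioning set.
  P3: blocked at fork node N ∈ conditioning set.
  P4: blocked at fork node J ∈ conditioning set.
  P5: blocked at fork node J ∈ conditioning set.
  P6: blocked at fork node J ∈ conditioning set.
{J, N} contains no descendant of P and blocks every backdoor path.
Every element of {J, N} is needed (dropping J leaves P4 open; dropping N leaves P1 open), so no proper subset is valid.
Among all size-2 subsets of the eligible variables, only {J, N} blocks every backdoor path, so it is the unique smallest valid adjustment set.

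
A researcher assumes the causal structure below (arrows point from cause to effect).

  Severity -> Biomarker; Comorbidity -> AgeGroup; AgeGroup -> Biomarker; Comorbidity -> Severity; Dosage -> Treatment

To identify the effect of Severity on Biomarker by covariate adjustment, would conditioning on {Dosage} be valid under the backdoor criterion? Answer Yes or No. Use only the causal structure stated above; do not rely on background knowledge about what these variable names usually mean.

No

Backdoor paths from Severity to Biomarker (paths whose first edge points into Severity):
  P1: Severity <- Comorbidity -> AgeGroup -> Biomarker
Condition 1 (no descendant of Severity in the set): holds — descendants of Severity are {Biomarker}; none are in {Dosage}.
Condition 2 (every backdoor path blocked by {Dosage}):
  P1: open — no interior node is in the conditioning set.
{Dosage} does not satisfy the backdoor criterion.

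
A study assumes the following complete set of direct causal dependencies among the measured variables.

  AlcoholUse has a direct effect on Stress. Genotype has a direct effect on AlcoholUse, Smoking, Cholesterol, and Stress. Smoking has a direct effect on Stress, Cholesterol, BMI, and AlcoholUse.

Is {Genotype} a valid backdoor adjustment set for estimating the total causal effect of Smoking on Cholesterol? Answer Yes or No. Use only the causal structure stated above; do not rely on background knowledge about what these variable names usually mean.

Backdoor paths from Smoking to Cholesterol (paths whose first edge points into Smoking):
  P1: Smoking <- Genotype -> Cholesterol
Condition 1 (no descendant of Smoking in the set): holds — descendants of Smoking are {AlcoholUse, BMI, Cholesterol, Stress}; none are in {Genotype}.
Condition 2 (every backdoor path blocked by {Genotype}):
  P1: blocked at fork node Genotype ∈ conditioning set.
{Genotype} satisfies the backdoor criterion.

Yes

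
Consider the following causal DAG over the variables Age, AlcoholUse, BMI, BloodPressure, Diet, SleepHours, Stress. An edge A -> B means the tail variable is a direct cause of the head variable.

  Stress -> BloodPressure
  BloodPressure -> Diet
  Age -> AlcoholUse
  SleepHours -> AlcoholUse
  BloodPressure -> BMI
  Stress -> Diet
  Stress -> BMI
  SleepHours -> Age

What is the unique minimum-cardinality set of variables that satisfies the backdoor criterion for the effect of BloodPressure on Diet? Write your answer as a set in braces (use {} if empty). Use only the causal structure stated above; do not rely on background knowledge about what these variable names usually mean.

Variables eligible for adjustment (non-descendants of BloodPressure, excluding BloodPressure and Diet): {Age, AlcoholUse, SleepHours, Stress}.
Backdoor paths from BloodPressure to Diet:
  P1: BloodPressure <- Stress -> Diet
The empty set is not sufficient: P1 (BloodPressure <- Stress -> Diet) has no collider blocking it and no conditioned non-collider, so it is open.
Try {Stress}:
  P1: blocked at fork node Stress ∈ conditioning set.
{Stress} contains no descendant of BloodPressure and blocks every backdoor path.
No other singleton works — e.g. {SleepHours} leaves P1 open — so {Stress} is the unique smallest valid adjustment set.

{Stress}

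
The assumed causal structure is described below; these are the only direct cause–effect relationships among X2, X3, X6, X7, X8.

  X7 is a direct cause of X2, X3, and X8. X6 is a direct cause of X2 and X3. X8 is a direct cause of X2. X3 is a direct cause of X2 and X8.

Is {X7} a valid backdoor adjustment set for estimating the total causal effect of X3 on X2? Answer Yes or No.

No

Backdoor paths from X3 to X2 (paths whose first edge points into X3):
  P1: X3 <- X6 -> X2
  P2: X3 <- X7 -> X8 -> X2
  P3: X3 <- X7 -> X2
Condition 1 (no descendant of X3 in the set): holds — descendants of X3 are {X2, X8}; none are in {X7}.
Condition 2 (every backdoor path blocked by {X7}):
  P1: open — no interior node is in the conditioning set.
  P2: blocked at fork node X7 ∈ conditioning set.
  P3: blocked at fork node X7 ∈ conditioning set.
{X7} does not satisfy the backdoor criterion.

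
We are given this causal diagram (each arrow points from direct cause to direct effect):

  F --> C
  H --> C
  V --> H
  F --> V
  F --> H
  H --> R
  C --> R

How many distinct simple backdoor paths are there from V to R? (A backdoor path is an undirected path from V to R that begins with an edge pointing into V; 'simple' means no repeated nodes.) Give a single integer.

4

A backdoor path from V to R is any simple undirected path whose first edge points into V (i.e. leaves V via a parent).
Parents of V: {F}.
Enumerating:
  P1: V <- F -> H -> C -> R
  P2: V <- F -> H -> R
  P3: V <- F -> C <- H -> R
  P4: V <- F -> C -> R
That exhausts the simple backdoor paths. Count: 4.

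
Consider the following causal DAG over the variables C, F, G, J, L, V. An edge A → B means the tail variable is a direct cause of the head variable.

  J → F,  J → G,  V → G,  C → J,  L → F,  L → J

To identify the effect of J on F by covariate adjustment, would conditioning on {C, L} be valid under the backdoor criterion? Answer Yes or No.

Yes

Backdoor paths from J to F (paths whose first edge points into J):
  P1: J <- L -> F
Condition 1 (no descendant of J in the set): holds — descendants of J are {F, G}; none are in {C, L}.
Condition 2 (every backdoor path blocked by {C, L}):
  P1: blocked at fork node L ∈ conditioning set.
{C, L} satisfies the backdoor criterion.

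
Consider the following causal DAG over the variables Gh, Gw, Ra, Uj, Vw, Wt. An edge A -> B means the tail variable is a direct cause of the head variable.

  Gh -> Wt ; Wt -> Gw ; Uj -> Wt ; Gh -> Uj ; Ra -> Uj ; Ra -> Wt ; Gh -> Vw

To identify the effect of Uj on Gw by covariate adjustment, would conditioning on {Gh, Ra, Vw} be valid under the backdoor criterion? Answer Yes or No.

Yes

Backdoor paths from Uj to Gw (paths whose first edge points into Uj):
  P1: Uj <- Gh -> Wt -> Gw
  P2: Uj <- Ra -> Wt -> Gw
Condition 1 (no descendant of Uj in the set): holds — descendants of Uj are {Gw, Wt}; none are in {Gh, Ra, Vw}.
Condition 2 (every backdoor path blocked by {Gh, Ra, Vw}):
  P1: blocked at fork node Gh ∈ conditioning set.
  P2: blocked at fork node Ra ∈ conditioning set.
{Gh, Ra, Vw} satisfies the backdoor criterion.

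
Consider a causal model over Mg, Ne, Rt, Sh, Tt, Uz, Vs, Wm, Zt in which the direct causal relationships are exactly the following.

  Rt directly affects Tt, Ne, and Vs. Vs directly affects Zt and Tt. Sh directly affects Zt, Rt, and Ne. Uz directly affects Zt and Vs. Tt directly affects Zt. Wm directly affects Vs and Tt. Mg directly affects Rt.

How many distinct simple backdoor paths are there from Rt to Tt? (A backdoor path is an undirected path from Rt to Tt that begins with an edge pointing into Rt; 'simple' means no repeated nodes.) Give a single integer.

5

A backdoor path from Rt to Tt is any simple undirected path whose first edge points into Rt (i.e. leaves Rt via a parent).
Parents of Rt: {Mg, Sh}.
Enumerating:
  P1: Rt <- Sh -> Zt <- Uz -> Vs <- Wm -> Tt
  P2: Rt <- Sh -> Zt <- Uz -> Vs -> Tt
  P3: Rt <- Sh -> Zt <- Vs <- Wm -> Tt
  P4: Rt <- Sh -> Zt <- Vs -> Tt
  P5: Rt <- Sh -> Zt <- Tt
That exhausts the simple backdoor paths. Count: 5.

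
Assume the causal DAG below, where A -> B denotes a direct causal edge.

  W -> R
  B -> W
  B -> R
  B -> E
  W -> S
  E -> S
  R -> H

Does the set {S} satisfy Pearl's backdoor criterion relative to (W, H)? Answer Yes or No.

No

Backdoor paths from W to H (paths whose first edge points into W):
  P1: W <- B -> R -> H
Condition 1 (no descendant of W in the set): FAILS — S is a descendant of W.
Condition 2 (every backdoor path blocked by {S}):
  P1: open — no interior node is in the conditioning set.
{S} does not satisfy the backdoor criterion.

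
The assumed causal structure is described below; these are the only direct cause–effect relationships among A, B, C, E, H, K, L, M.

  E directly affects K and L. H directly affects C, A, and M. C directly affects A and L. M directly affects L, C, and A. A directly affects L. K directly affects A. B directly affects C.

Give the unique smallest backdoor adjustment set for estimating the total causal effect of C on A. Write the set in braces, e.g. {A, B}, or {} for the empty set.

{H, M}

Variables eligible for adjustment (non-descendants of C, excluding C and A): {B, E, H, K, M}.
Backdoor paths from C to A:
  P1: C <- H -> M -> A
  P2: C <- H -> M -> L <- E -> K -> A
  P3: C <- H -> M -> L <- A
  P4: C <- H -> A
  P5: C <- M <- H -> A
  P6: C <- M -> A
  P7: C <- M -> L <- E -> K -> A
  P8: C <- M -> L <- A
The empty set is not sufficient: P1 (C <- H -> M -> A) has no collider blocking it and no conditioned non-collider, so it is open.
Try {H, M}:
  P1: blocked at fork node H ∈ conditioning set.
  P2: blocked at fork node H ∈ conditioning set.
  P3: blocked at fork node H ∈ conditioning set.
  P4: blocked at fork node H ∈ conditioning set.
  P5: blocked at chain node M ∈ conditioning set.
  P6: blocked at fork node M ∈ conditioning set.
  P7: blocked at fork node M ∈ conditioning set.
  P8: blocked at fork node M ∈ conditioning set.
{H, M} contains no descendant of C and blocks every backdoor path.
Every element of {H, M} is needed (dropping H leaves P4 open; dropping M leaves P6 open), so no proper subset is valid.
Among all size-2 subsets of the eligible variables, only {H, M} blocks every backdoor path, so it is the unique smallest valid adjustment set.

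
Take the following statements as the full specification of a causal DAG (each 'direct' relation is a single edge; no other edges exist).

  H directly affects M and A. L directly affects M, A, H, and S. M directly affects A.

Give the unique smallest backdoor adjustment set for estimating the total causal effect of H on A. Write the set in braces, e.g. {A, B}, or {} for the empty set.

{L}

Variables eligible for adjustment (non-descendants of H, excluding H and A): {L, S}.
Backdoor paths from H to A:
  P1: H <- L -> M -> A
  P2: H <- L -> A
The empty set is not sufficient: P1 (H <- L -> M -> A) has no collider blocking it and no conditioned non-collider, so it is open.
Try {L}:
  P1: blocked at fork node L ∈ conditioning set.
  P2: blocked at fork node L ∈ conditioning set.
{L} contains no descendant of H and blocks every backdoor path.
No other singleton works — e.g. {S} leaves P1 open — so {L} is the unique smallest valid adjustment set.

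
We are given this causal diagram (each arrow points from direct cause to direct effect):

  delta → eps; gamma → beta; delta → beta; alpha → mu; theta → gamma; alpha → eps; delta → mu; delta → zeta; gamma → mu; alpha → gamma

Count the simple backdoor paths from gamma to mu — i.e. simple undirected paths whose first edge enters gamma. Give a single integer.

A backdoor path from gamma to mu is any simple undirected path whose first edge points into gamma (i.e. leaves gamma via a parent).
Parents of gamma: {alpha, theta}.
Enumerating:
  P1: gamma <- alpha -> eps <- delta -> mu
  P2: gamma <- alpha -> mu
That exhausts the simple backdoor paths. Count: 2.

2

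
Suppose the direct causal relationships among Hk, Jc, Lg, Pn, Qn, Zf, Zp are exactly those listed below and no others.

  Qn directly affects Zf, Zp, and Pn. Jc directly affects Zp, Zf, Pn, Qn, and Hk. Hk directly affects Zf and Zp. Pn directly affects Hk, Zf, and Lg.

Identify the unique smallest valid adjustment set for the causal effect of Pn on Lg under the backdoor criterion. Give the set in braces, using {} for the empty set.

{}

Variables eligible for adjustment (non-descendants of Pn, excluding Pn and Lg): {Jc, Qn}.
Backdoor paths from Pn to Lg:
  (none)
With no backdoor paths the empty set already satisfies the criterion, and it is trivially minimal.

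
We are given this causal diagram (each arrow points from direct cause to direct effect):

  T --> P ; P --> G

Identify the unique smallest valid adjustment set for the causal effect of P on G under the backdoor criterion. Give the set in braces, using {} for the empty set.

Variables eligible for adjustment (non-descendants of P, excluding P and G): {T}.
Backdoor paths from P to G:
  (none)
With no backdoor paths the empty set already satisfies the criterion, and it is trivially minimal.

{}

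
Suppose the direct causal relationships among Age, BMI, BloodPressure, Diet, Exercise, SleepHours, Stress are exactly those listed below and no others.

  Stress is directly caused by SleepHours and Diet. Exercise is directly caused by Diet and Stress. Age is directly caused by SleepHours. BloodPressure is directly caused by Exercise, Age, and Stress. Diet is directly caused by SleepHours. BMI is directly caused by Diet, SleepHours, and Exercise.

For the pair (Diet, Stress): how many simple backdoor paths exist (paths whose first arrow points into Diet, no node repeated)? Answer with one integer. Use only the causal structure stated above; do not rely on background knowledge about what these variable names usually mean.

A backdoor path from Diet to Stress is any simple undirected path whose first edge points into Diet (i.e. leaves Diet via a parent).
Parents of Diet: {SleepHours}.
Enumerating:
  P1: Diet <- SleepHours -> Age -> BloodPressure <- Stress
  P2: Diet <- SleepHours -> Age -> BloodPressure <- Exercise <- Stress
  P3: Diet <- SleepHours -> Stress
  P4: Diet <- SleepHours -> BMI <- Exercise <- Stress
  P5: Diet <- SleepHours -> BMI <- Exercise -> BloodPressure <- Stress
That exhausts the simple backdoor paths. Count: 5.

5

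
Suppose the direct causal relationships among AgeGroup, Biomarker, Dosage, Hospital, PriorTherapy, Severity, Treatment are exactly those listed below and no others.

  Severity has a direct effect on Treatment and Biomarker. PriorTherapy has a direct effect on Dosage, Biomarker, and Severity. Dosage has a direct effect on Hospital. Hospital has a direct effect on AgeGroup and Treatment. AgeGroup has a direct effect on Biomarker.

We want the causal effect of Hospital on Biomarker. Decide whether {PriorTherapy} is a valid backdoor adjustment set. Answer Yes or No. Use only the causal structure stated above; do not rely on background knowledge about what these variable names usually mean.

Backdoor paths from Hospital to Biomarker (paths whose first edge points into Hospital):
  P1: Hospital <- Dosage <- PriorTherapy -> Severity -> Biomarker
  P2: Hospital <- Dosage <- PriorTherapy -> Biomarker
Condition 1 (no descendant of Hospital in the set): holds — descendants of Hospital are {AgeGroup, Biomarker, Treatment}; none are in {PriorTherapy}.
Condition 2 (every backdoor path blocked by {PriorTherapy}):
  P1: blocked at fork node PriorTherapy ∈ conditioning set.
  P2: blocked at fork node PriorTherapy ∈ conditioning set.
{PriorTherapy} satisfies the backdoor criterion.

Yes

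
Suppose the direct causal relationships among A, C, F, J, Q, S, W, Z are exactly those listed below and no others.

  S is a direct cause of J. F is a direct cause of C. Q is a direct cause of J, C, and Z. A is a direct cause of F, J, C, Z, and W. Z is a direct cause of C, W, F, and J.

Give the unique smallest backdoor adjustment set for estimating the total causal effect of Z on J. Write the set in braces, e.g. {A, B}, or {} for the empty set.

{A, Q}

Variables eligible for adjustment (non-descendants of Z, excluding Z and J): {A, Q, S}.
Backdoor paths from Z to J:
  P1: Z <- Q -> C <- A -> J
  P2: Z <- Q -> C <- F <- A -> J
  P3: Z <- Q -> J
  P4: Z <- A -> F -> C <- Q -> J
  P5: Z <- A -> C <- Q -> J
  P6: Z <- A -> J
The empty set is not sufficient: P3 (Z <- Q -> J) has no collider blocking it and no conditioned non-collider, so it is open.
Try {A, Q}:
  P1: blocked at fork node Q ∈ conditioning set.
  P2: blocked at fork node Q ∈ conditioning set.
  P3: blocked at fork node Q ∈ conditioning set.
  P4: blocked at fork node A ∈ conditioning set.
  P5: blocked at fork node A ∈ conditioning set.
  P6: blocked at fork node A ∈ conditioning set.
{A, Q} contains no descendant of Z and blocks every backdoor path.
Every element of {A, Q} is needed (dropping A leaves P6 open; dropping Q leaves P3 open), so no proper subset is valid.
Among all size-2 subsets of the eligible variables, only {A, Q} blocks every backdoor path, so it is the unique smallest valid adjustment set.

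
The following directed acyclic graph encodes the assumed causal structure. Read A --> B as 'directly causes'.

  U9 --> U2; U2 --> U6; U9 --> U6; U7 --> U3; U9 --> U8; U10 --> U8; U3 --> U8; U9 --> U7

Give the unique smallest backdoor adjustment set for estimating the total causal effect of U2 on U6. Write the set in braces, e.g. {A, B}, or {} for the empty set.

{U9}

Variables eligible for adjustment (non-descendants of U2, excluding U2 and U6): {U10, U3, U7, U8, U9}.
Backdoor paths from U2 to U6:
  P1: U2 <- U9 -> U6
The empty set is not sufficient: P1 (U2 <- U9 -> U6) has no collider blocking it and no conditioned non-collider, so it is open.
Try {U9}:
  P1: blocked at fork node U9 ∈ conditioning set.
{U9} contains no descendant of U2 and blocks every backdoor path.
No other singleton works — e.g. {U7} leaves P1 open — so {U9} is the unique smallest valid adjustment set.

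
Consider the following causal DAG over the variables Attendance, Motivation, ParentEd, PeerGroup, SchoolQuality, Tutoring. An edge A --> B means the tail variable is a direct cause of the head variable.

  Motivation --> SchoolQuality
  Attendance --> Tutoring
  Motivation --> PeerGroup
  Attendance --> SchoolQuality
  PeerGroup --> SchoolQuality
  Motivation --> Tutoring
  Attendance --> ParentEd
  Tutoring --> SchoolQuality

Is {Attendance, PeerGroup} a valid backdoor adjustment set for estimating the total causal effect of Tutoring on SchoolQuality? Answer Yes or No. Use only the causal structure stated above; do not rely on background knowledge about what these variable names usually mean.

No

Backdoor paths from Tutoring to SchoolQuality (paths whose first edge points into Tutoring):
  P1: Tutoring <- Motivation -> PeerGroup -> SchoolQuality
  P2: Tutoring <- Motivation -> SchoolQuality
  P3: Tutoring <- Attendance -> SchoolQuality
Condition 1 (no descendant of Tutoring in the set): holds — descendants of Tutoring are {SchoolQuality}; none are in {Attendance, PeerGroup}.
Condition 2 (every backdoor path blocked by {Attendance, PeerGroup}):
  P1: blocked at chain node PeerGroup ∈ conditioning set.
  P2: open — no interior node is in the conditioning set.
  P3: blocked at fork node Attendance ∈ conditioning set.
{Attendance, PeerGroup} does not satisfy the backdoor criterion.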